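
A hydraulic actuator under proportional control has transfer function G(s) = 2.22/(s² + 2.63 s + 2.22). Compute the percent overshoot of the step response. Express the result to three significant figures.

Comparing the denominator to s² + 2ζω_n s + ω_n²: ω_n = √2.22 = 1.49 rad/s, and 2ζω_n = 2.63 so ζ = 2.63/(2·1.49) = 0.883.
%OS = 100 e^{−πζ/√(1−ζ²)} with ζ = 0.883 gives 0.275%.

%OS ≈ 0.275%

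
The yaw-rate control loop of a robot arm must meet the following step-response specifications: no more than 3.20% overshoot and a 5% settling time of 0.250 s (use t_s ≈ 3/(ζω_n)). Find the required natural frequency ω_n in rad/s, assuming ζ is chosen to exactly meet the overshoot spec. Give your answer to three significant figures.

Inverting the overshoot relation: ζ = |ln 0.0320|/√(π² + ln²0.0320) = 0.739.
From t_s ≈ 3/(ζω_n): ω_n = 3/(ζ·t_s) = 3/(0.739·0.250) = 16.2 rad/s.

ω_n ≈ 16.2 rad/s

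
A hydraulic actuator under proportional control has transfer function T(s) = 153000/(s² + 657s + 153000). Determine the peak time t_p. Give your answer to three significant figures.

t_p ≈ 0.0148 s

ω_n = √153000 = 391 rad/s; ζ = 657/(2·391) = 0.840.
The damped frequency ω_d = ω_n√(1−ζ²) = 212 rad/s. Then t_p = π/ω_d = 0.0148 s.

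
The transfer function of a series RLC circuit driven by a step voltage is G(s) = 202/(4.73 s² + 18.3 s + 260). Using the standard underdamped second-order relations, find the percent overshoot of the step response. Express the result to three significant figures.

Dividing through by 4.73: denominator becomes s² + 3.869 s + 54.97.
So ω_n = √54.97 = 7.41 rad/s and ζ = 3.869/(2·7.41) = 0.261.
%OS = 100 e^{−πζ/√(1−ζ²)} with ζ = 0.261 gives 42.8%.

%OS ≈ 42.8%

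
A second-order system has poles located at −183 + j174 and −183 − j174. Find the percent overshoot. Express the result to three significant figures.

%OS ≈ 3.67%

|pole| = ω_n = √(183² + 174²) = 253 rad/s; ζ = cos θ = σ/ω_n = 0.725.
%OS = 100·exp(−πζ/√(1−ζ²)) = 3.67%.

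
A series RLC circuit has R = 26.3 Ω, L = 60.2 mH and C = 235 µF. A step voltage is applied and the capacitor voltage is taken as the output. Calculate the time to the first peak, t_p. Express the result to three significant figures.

t_p ≈ 0.0207 s

For a series RLC circuit (capacitor voltage as output), ω_n = 1/√(LC) = 1/√(60.2 mH · 235 µF) = 266 rad/s.
ζ = (R/2)·√(C/L) = (26.3/2)·√(235 µF/60.2 mH) = 0.822.
ω_d = ω_n√(1−ζ²) = 152 rad/s. t_p = π/ω_d = 0.0207 s.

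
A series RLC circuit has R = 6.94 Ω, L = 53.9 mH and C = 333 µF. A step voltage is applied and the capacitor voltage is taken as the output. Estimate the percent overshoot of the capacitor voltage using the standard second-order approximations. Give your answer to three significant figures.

%OS ≈ 41.0%

For a series RLC circuit (capacitor voltage as output), ω_n = 1/√(LC) = 1/√(53.9 mH · 333 µF) = 236 rad/s.
ζ = (R/2)·√(C/L) = (6.94/2)·√(333 µF/53.9 mH) = 0.273.
Overshoot: exp(−π·0.273/√(1−0.273²)) = 0.410, i.e. 41.0%.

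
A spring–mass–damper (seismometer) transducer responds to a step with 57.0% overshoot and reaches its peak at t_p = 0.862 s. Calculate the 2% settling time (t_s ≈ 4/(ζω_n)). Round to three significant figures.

t_s ≈ 6.13 s

The overshoot fixes ζ = −ln(OS)/√(π²+ln²(OS)) = 0.176.
t_p = π/ω_d ⇒ ω_d = 3.64 rad/s; then ω_n = ω_d/√(1−ζ²) = 3.70 rad/s.
t_s ≈ 4/(ζω_n) = 4/(0.176·3.70) = 6.13 s.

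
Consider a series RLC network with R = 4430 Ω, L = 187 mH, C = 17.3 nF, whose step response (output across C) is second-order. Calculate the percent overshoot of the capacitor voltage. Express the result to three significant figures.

For a series RLC circuit (capacitor voltage as output), ω_n = 1/√(LC) = 1/√(187 mH · 17.3 nF) = 17600 rad/s.
ζ = (R/2)·√(C/L) = (4430/2)·√(17.3 nF/187 mH) = 0.674.
%OS = 100·exp(−πζ/√(1−ζ²)) = 5.70%.

%OS ≈ 5.70%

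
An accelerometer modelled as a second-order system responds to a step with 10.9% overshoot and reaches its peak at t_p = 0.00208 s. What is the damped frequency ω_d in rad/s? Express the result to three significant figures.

ω_d ≈ 1510 rad/s

t_p = π/ω_d, so ω_d = π/0.00208 = 1510 rad/s.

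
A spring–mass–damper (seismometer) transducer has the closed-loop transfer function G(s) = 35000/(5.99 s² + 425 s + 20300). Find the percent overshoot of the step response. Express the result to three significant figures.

Dividing through by 5.99: denominator becomes s² + 70.95 s + 3389.
So ω_n = √3389 = 58.2 rad/s and ζ = 70.95/(2·58.2) = 0.609.
Overshoot: exp(−π·0.609/√(1−0.609²)) = 0.0894, i.e. 8.94%.

%OS ≈ 8.94%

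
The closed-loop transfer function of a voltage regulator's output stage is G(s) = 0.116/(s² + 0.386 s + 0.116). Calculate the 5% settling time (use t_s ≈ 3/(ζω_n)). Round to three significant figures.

Matching coefficients with s² + 2ζω_n s + ω_n² gives ω_n² = 0.116 ⇒ ω_n = 0.341 rad/s, and ζ = 0.386/(2ω_n) = 0.567.
t_s ≈ 3/(ζω_n) = 3/(0.567·0.341) = 15.5 s.

t_s ≈ 15.5 s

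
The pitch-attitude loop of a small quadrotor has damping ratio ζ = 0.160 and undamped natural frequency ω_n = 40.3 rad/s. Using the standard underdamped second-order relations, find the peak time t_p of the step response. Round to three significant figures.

The damped frequency is ω_d = ω_n√(1−ζ²) = 40.3·√(1−0.0256) = 39.8 rad/s.
Peak time t_p = π/ω_d = π/39.8 = 0.0790 s.

t_p ≈ 0.0790 s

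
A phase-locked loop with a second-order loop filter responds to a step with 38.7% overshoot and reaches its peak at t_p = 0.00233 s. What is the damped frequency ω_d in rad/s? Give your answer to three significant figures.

ω_d ≈ 1350 rad/s

t_p = π/ω_d, so ω_d = π/0.00233 = 1350 rad/s.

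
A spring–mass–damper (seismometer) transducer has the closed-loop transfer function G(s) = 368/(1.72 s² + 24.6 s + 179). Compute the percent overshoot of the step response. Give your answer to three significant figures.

Dividing through by 1.72: denominator becomes s² + 14.30 s + 104.1.
So ω_n = √104.1 = 10.2 rad/s and ζ = 14.30/(2·10.2) = 0.701.
Overshoot: exp(−π·0.701/√(1−0.701²)) = 0.0456, i.e. 4.56%.

%OS ≈ 4.56%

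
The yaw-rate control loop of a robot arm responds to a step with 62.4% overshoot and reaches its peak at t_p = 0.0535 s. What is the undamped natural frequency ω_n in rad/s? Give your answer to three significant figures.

ω_n ≈ 59.4 rad/s

From the overshoot, ζ = −ln(OS)/√(π²+ln²(OS)) = 0.148.
From t_p = π/ω_d, ω_d = π/0.0535 = 58.7 rad/s, so ω_n = ω_d/√(1−ζ²) = 59.4 rad/s.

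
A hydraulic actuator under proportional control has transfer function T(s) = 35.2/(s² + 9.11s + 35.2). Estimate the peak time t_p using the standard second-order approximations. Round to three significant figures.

Matching coefficients with s² + 2ζω_n s + ω_n² gives ω_n² = 35.2 ⇒ ω_n = 5.93 rad/s, and ζ = 9.11/(2ω_n) = 0.768.
ω_d = ω_n√(1−ζ²) = 3.80 rad/s. Then t_p = π/ω_d = 0.826 s.

t_p ≈ 0.826 s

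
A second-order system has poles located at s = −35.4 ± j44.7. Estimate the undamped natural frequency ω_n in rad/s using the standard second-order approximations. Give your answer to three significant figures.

ω_n ≈ 57.0 rad/s

With σ = 35.4, ω_d = 44.7: ω_n = √(σ²+ω_d²) = 57.0 rad/s, ζ = σ/ω_n = 0.621.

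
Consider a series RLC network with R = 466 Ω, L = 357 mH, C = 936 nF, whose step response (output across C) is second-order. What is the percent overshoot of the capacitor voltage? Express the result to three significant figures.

%OS ≈ 27.8%

For a series RLC circuit (capacitor voltage as output), ω_n = 1/√(LC) = 1/√(357 mH · 936 nF) = 1730 rad/s.
ζ = (R/2)·√(C/L) = (466/2)·√(936 nF/357 mH) = 0.377.
%OS = 100·exp(−πζ/√(1−ζ²)) = 27.8%.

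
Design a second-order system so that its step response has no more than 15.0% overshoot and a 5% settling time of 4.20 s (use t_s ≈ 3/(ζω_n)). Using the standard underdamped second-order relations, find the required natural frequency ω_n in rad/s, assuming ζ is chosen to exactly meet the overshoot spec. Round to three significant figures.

From %OS = 100·exp(−πζ/√(1−ζ²)), invert to get ζ = −ln(OS)/√(π² + ln²(OS)) with OS = 0.150.
−ln 0.150 = 1.897, so ζ = 1.897/√(π² + 3.599) = 0.517.
From t_s ≈ 3/(ζω_n): ω_n = 3/(ζ·t_s) = 3/(0.517·4.20) = 1.38 rad/s.

ω_n ≈ 1.38 rad/s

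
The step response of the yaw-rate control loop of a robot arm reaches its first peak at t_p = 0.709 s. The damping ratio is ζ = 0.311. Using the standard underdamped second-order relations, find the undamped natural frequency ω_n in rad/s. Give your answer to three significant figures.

Peak time t_p = π/ω_d, so ω_d = π/t_p = π/0.709 = 4.43 rad/s.
ω_n = ω_d/√(1−ζ²) = 4.43/√0.903 = 4.66 rad/s.

ω_n ≈ 4.66 rad/s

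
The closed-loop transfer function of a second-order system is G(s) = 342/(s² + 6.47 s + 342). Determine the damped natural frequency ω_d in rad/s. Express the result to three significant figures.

ω_n = √342 = 18.5 rad/s; ζ = 6.47/(2·18.5) = 0.175.
The damped frequency ω_d = ω_n√(1−ζ²) = 18.2 rad/s.

ω_d ≈ 18.2 rad/s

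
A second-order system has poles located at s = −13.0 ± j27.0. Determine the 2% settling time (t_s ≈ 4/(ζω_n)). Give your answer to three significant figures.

For poles at −σ ± jω_d, ζω_n = σ = 13.0, so t_s ≈ 4/σ = 0.308 s.

t_s ≈ 0.308 s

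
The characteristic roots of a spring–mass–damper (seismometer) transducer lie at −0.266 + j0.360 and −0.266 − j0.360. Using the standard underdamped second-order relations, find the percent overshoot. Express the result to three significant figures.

|pole| = ω_n = √(0.266² + 0.360²) = 0.448 rad/s; ζ = cos θ = σ/ω_n = 0.594.
%OS = 100·exp(−πζ/√(1−ζ²)) = 9.81%.

%OS ≈ 9.81%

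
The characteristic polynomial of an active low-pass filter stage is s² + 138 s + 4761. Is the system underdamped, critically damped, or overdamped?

a² − 4b = 138² − 4·4761 = 0 (repeated real root); the system is critically damped.

critically damped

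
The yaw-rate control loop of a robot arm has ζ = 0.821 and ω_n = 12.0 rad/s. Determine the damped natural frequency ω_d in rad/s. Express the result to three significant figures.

ω_d = ω_n√(1−ζ²) = 12.0·√0.326 = 6.85 rad/s.

ω_d ≈ 6.85 rad/s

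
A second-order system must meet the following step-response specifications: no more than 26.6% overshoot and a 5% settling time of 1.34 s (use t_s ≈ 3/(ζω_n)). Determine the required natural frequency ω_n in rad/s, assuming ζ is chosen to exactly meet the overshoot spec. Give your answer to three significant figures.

ω_n ≈ 5.76 rad/s

From %OS = 100·exp(−πζ/√(1−ζ²)), invert to get ζ = −ln(OS)/√(π² + ln²(OS)) with OS = 0.266.
−ln 0.266 = 1.324, so ζ = 1.324/√(π² + 1.754) = 0.388.
From t_s ≈ 3/(ζω_n): ω_n = 3/(ζ·t_s) = 3/(0.388·1.34) = 5.76 rad/s.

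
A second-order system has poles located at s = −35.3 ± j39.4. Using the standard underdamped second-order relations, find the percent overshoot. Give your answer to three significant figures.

%OS ≈ 5.99%

|pole| = ω_n = √(35.3² + 39.4²) = 52.9 rad/s; ζ = cos θ = σ/ω_n = 0.667.
%OS = 100·exp(−πζ/√(1−ζ²)) = 5.99%.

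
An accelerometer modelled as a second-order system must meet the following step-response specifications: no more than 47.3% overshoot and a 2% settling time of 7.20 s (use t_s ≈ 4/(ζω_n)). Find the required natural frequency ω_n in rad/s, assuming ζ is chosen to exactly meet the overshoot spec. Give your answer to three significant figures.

ω_n ≈ 2.40 rad/s

From %OS = 100·exp(−πζ/√(1−ζ²)), invert to get ζ = −ln(OS)/√(π² + ln²(OS)) with OS = 0.473.
−ln 0.473 = 0.7487, so ζ = 0.7487/√(π² + 0.5605) = 0.232.
From t_s ≈ 4/(ζω_n): ω_n = 4/(ζ·t_s) = 4/(0.232·7.20) = 2.40 rad/s.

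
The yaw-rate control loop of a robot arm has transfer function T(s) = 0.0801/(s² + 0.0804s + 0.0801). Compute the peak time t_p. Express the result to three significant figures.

t_p ≈ 11.2 s

Matching coefficients with s² + 2ζω_n s + ω_n² gives ω_n² = 0.0801 ⇒ ω_n = 0.283 rad/s, and ζ = 0.0804/(2ω_n) = 0.142.
ω_d = ω_n√(1−ζ²) = 0.280 rad/s. Then t_p = π/ω_d = 11.2 s.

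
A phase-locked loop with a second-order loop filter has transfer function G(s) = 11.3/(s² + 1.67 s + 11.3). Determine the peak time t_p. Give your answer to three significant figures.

t_p ≈ 0.965 s

ω_n = √11.3 = 3.36 rad/s; ζ = 1.67/(2·3.36) = 0.248.
The damped frequency ω_d = ω_n√(1−ζ²) = 3.26 rad/s. Then t_p = π/ω_d = 0.965 s.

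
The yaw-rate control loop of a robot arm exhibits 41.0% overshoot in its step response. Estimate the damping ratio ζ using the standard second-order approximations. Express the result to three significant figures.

Inverting the overshoot relation: ζ = |ln 0.410|/√(π² + ln²0.410) = 0.273.

ζ ≈ 0.273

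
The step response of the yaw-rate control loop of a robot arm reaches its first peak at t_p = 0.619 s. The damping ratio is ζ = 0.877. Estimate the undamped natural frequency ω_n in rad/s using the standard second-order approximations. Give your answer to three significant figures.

Peak time t_p = π/ω_d, so ω_d = π/t_p = π/0.619 = 5.08 rad/s.
ω_n = ω_d/√(1−ζ²) = 5.08/√0.231 = 10.6 rad/s.

ω_n ≈ 10.6 rad/s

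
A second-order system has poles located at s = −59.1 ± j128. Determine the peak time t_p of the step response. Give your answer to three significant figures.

t_p ≈ 0.0245 s

t_p = π/ω_d with ω_d = 128 (the imaginary part), so t_p = 0.0245 s.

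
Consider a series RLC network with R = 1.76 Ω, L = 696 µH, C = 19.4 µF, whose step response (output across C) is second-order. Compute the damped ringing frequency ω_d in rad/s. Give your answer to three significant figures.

For a series RLC circuit (capacitor voltage as output), ω_n = 1/√(LC) = 1/√(696 µH · 19.4 µF) = 8610 rad/s.
ζ = (R/2)·√(C/L) = (1.76/2)·√(19.4 µF/696 µH) = 0.147.
The damped frequency ω_d = ω_n√(1−ζ²) = 8510 rad/s.

ω_d ≈ 8510 rad/s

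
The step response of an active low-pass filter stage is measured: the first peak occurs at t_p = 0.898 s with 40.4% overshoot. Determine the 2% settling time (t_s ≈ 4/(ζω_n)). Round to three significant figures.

t_s ≈ 3.96 s

From the overshoot, ζ = −ln(OS)/√(π²+ln²(OS)) = 0.277.
From t_p = π/ω_d, ω_d = π/0.898 = 3.50 rad/s, so ω_n = ω_d/√(1−ζ²) = 3.64 rad/s.
t_s ≈ 4/(ζω_n) = 4/(0.277·3.64) = 3.96 s.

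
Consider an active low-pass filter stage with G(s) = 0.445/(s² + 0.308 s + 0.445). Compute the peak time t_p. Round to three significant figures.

ω_n = √0.445 = 0.667 rad/s; ζ = 0.308/(2·0.667) = 0.231.
The damped frequency ω_d = ω_n√(1−ζ²) = 0.649 rad/s. Then t_p = π/ω_d = 4.84 s.

t_p ≈ 4.84 s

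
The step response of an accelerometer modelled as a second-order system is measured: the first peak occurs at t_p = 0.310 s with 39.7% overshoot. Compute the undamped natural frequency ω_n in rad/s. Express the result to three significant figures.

ζ from %OS: ζ = |ln 0.397|/√(π²+ln²0.397) = 0.282.
From t_p = π/ω_d, ω_d = π/0.310 = 10.1 rad/s, so ω_n = ω_d/√(1−ζ²) = 10.6 rad/s.

ω_n ≈ 10.6 rad/s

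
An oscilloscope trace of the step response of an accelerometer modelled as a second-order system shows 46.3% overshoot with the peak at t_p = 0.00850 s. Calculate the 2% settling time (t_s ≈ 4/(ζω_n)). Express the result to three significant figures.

t_s ≈ 0.0442 s

From the overshoot, ζ = −ln(OS)/√(π²+ln²(OS)) = 0.238.
From t_p = π/ω_d, ω_d = π/0.00850 = 370 rad/s, so ω_n = ω_d/√(1−ζ²) = 381 rad/s.
t_s ≈ 4/(ζω_n) = 4/(0.238·381) = 0.0442 s.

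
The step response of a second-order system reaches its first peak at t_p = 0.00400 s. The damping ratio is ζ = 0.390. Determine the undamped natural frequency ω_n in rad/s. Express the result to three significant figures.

Peak time t_p = π/ω_d, so ω_d = π/t_p = π/0.00400 = 785 rad/s.
ω_n = ω_d/√(1−ζ²) = 785/√0.848 = 853 rad/s.

ω_n ≈ 853 rad/s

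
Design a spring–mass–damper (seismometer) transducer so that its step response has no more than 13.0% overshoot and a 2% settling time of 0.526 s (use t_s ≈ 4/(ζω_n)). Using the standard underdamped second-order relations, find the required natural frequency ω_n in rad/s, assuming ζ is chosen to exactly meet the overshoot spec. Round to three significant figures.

ω_n ≈ 14.0 rad/s

From %OS = 100·exp(−πζ/√(1−ζ²)), invert to get ζ = −ln(OS)/√(π² + ln²(OS)) with OS = 0.130.
−ln 0.130 = 2.040, so ζ = 2.040/√(π² + 4.163) = 0.545.
From t_s ≈ 4/(ζω_n): ω_n = 4/(ζ·t_s) = 4/(0.545·0.526) = 14.0 rad/s.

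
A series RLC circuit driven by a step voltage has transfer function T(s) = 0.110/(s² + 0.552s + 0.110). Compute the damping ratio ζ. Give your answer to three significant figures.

ζ ≈ 0.832

Comparing the denominator to s² + 2ζω_n s + ω_n²: ω_n = √0.110 = 0.332 rad/s, and 2ζω_n = 0.552 so ζ = 0.552/(2·0.332) = 0.832.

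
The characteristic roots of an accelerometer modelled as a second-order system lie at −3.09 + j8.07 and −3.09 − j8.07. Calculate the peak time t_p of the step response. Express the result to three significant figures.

t_p = π/ω_d with ω_d = 8.07 (the imaginary part), so t_p = 0.389 s.

t_p ≈ 0.389 s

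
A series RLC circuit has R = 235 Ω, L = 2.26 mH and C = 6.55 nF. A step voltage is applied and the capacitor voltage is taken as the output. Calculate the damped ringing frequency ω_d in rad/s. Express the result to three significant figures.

ω_d ≈ 255000 rad/s

For a series RLC circuit (capacitor voltage as output), ω_n = 1/√(LC) = 1/√(2.26 mH · 6.55 nF) = 260000 rad/s.
ζ = (R/2)·√(C/L) = (235/2)·√(6.55 nF/2.26 mH) = 0.200.
ω_d = ω_n√(1−ζ²) = 255000 rad/s.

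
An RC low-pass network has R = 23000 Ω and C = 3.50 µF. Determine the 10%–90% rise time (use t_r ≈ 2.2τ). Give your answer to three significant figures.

t_r ≈ 0.177 s

τ = RC = 23000 × 3.50 µF = 0.0805 s.
t_r ≈ 2.2τ = 0.177 s.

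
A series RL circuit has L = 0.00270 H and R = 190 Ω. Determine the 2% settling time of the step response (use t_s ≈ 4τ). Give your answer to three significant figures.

t_s ≈ 0.0000568 s

τ = L/R = 0.00270/190 = 0.0000142 s.
t_s ≈ 4τ = 0.0000568 s.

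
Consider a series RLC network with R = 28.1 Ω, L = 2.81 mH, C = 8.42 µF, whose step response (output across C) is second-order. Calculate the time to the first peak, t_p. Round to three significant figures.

t_p ≈ 0.000756 s

For a series RLC circuit (capacitor voltage as output), ω_n = 1/√(LC) = 1/√(2.81 mH · 8.42 µF) = 6500 rad/s.
ζ = (R/2)·√(C/L) = (28.1/2)·√(8.42 µF/2.81 mH) = 0.769.
The damped frequency ω_d = ω_n√(1−ζ²) = 4160 rad/s. t_p = π/ω_d = 0.000756 s.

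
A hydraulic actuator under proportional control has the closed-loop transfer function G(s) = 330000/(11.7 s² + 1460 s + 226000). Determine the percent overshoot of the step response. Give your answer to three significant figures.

%OS ≈ 20.6%

Dividing through by 11.7: denominator becomes s² + 124.8 s + 19320.
So ω_n = √19320 = 139 rad/s and ζ = 124.8/(2·139) = 0.449.
%OS = 100·exp(−πζ/√(1−ζ²)) = 20.6%.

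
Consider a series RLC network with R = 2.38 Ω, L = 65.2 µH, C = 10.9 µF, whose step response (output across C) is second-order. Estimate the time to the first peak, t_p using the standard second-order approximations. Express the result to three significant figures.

For a series RLC circuit (capacitor voltage as output), ω_n = 1/√(LC) = 1/√(65.2 µH · 10.9 µF) = 37500 rad/s.
ζ = (R/2)·√(C/L) = (2.38/2)·√(10.9 µF/65.2 µH) = 0.487.
The damped frequency ω_d = ω_n√(1−ζ²) = 32800 rad/s. t_p = π/ω_d = 0.0000959 s.

t_p ≈ 0.0000959 s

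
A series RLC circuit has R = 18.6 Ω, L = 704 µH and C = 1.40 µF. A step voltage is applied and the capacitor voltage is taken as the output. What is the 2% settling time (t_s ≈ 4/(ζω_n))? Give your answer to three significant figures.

For a series RLC circuit (capacitor voltage as output), ω_n = 1/√(LC) = 1/√(704 µH · 1.40 µF) = 31900 rad/s.
ζ = (R/2)·√(C/L) = (18.6/2)·√(1.40 µF/704 µH) = 0.415.
t_s ≈ 4/(ζω_n) = 0.000303 s.

t_s ≈ 0.000303 s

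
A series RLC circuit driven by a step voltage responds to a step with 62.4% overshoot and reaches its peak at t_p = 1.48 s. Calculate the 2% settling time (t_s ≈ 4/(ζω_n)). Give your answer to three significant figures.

ζ from %OS: ζ = |ln 0.624|/√(π²+ln²0.624) = 0.148.
t_p = π/ω_d ⇒ ω_d = 2.12 rad/s; then ω_n = ω_d/√(1−ζ²) = 2.15 rad/s.
t_s ≈ 4/(ζω_n) = 4/(0.148·2.15) = 12.6 s.

t_s ≈ 12.6 s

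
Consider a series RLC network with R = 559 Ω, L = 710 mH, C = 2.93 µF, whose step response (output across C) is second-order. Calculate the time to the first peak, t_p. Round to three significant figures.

t_p ≈ 0.00550 s

For a series RLC circuit (capacitor voltage as output), ω_n = 1/√(LC) = 1/√(710 mH · 2.93 µF) = 693 rad/s.
ζ = (R/2)·√(C/L) = (559/2)·√(2.93 µF/710 mH) = 0.568.
The damped frequency ω_d = ω_n√(1−ζ²) = 571 rad/s. t_p = π/ω_d = 0.00550 s.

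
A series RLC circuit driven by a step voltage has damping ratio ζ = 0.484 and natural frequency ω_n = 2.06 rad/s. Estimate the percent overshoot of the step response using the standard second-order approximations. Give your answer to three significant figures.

For an underdamped second-order system, %OS = 100·exp(−πζ/√(1−ζ²)).
πζ/√(1−ζ²) = π·0.484/√(1−0.234) = 1.738, so %OS = 100·e^(−1.738) = 17.6%.

%OS ≈ 17.6%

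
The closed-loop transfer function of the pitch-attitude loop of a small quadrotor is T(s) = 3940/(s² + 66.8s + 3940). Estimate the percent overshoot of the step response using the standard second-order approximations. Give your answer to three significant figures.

%OS ≈ 13.9%

Comparing the denominator to s² + 2ζω_n s + ω_n²: ω_n = √3940 = 62.8 rad/s, and 2ζω_n = 66.8 so ζ = 66.8/(2·62.8) = 0.532.
Overshoot: exp(−π·0.532/√(1−0.532²)) = 0.139, i.e. 13.9%.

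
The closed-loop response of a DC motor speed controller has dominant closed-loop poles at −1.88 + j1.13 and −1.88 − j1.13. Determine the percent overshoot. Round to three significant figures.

%OS ≈ 0.537%

|pole| = ω_n = √(1.88² + 1.13²) = 2.19 rad/s; ζ = cos θ = σ/ω_n = 0.857.
%OS = 100·exp(−πζ/√(1−ζ²)) = 0.537%.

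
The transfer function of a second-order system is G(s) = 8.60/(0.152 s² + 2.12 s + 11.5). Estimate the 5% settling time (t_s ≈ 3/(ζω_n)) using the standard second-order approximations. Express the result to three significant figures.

t_s ≈ 0.430 s

Dividing through by 0.152: denominator becomes s² + 13.95 s + 75.66.
So ω_n = √75.66 = 8.70 rad/s and ζ = 13.95/(2·8.70) = 0.802.
t_s ≈ 3/(ζω_n) = 0.430 s.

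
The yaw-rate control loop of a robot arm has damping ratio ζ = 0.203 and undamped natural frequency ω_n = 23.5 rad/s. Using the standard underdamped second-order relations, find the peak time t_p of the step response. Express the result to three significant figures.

The damped frequency is ω_d = ω_n√(1−ζ²) = 23.5·√(1−0.0412) = 23.0 rad/s.
Peak time t_p = π/ω_d = π/23.0 = 0.137 s.

t_p ≈ 0.137 s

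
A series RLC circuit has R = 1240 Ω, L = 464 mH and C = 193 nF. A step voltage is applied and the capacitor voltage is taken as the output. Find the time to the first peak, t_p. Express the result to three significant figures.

t_p ≈ 0.00103 s

For a series RLC circuit (capacitor voltage as output), ω_n = 1/√(LC) = 1/√(464 mH · 193 nF) = 3340 rad/s.
ζ = (R/2)·√(C/L) = (1240/2)·√(193 nF/464 mH) = 0.400.
The damped frequency ω_d = ω_n√(1−ζ²) = 3060 rad/s. t_p = π/ω_d = 0.00103 s.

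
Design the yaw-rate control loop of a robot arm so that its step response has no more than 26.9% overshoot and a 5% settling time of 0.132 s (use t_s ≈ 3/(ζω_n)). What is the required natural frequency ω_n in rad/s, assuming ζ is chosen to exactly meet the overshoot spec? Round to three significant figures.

ω_n ≈ 58.9 rad/s

From %OS = 100·exp(−πζ/√(1−ζ²)), invert to get ζ = −ln(OS)/√(π² + ln²(OS)) with OS = 0.269.
−ln 0.269 = 1.313, so ζ = 1.313/√(π² + 1.724) = 0.386.
From t_s ≈ 3/(ζω_n): ω_n = 3/(ζ·t_s) = 3/(0.386·0.132) = 58.9 rad/s.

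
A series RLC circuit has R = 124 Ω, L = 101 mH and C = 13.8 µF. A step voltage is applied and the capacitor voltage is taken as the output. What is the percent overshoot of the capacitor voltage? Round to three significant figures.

%OS ≈ 3.67%

For a series RLC circuit (capacitor voltage as output), ω_n = 1/√(LC) = 1/√(101 mH · 13.8 µF) = 847 rad/s.
ζ = (R/2)·√(C/L) = (124/2)·√(13.8 µF/101 mH) = 0.725.
%OS = 100·exp(−πζ/√(1−ζ²)) = 3.67%.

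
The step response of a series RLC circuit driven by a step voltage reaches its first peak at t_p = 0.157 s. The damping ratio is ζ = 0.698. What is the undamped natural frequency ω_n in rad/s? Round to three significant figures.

ω_n ≈ 27.9 rad/s

Peak time t_p = π/ω_d, so ω_d = π/t_p = π/0.157 = 20.0 rad/s.
ω_n = ω_d/√(1−ζ²) = 20.0/√0.513 = 27.9 rad/s.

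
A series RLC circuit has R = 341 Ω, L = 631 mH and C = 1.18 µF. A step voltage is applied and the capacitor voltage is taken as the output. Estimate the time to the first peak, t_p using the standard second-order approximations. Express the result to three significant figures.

For a series RLC circuit (capacitor voltage as output), ω_n = 1/√(LC) = 1/√(631 mH · 1.18 µF) = 1160 rad/s.
ζ = (R/2)·√(C/L) = (341/2)·√(1.18 µF/631 mH) = 0.233.
The damped frequency ω_d = ω_n√(1−ζ²) = 1130 rad/s. t_p = π/ω_d = 0.00279 s.

t_p ≈ 0.00279 s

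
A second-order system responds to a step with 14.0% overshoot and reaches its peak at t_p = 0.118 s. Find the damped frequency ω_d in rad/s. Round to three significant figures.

t_p = π/ω_d, so ω_d = π/0.118 = 26.6 rad/s.

ω_d ≈ 26.6 rad/s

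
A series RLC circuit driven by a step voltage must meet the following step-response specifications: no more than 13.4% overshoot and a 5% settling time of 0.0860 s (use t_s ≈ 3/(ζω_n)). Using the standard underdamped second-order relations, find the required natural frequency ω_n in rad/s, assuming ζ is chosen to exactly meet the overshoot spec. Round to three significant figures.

Inverting the overshoot relation: ζ = |ln 0.134|/√(π² + ln²0.134) = 0.539.
From t_s ≈ 3/(ζω_n): ω_n = 3/(ζ·t_s) = 3/(0.539·0.0860) = 64.7 rad/s.

ω_n ≈ 64.7 rad/s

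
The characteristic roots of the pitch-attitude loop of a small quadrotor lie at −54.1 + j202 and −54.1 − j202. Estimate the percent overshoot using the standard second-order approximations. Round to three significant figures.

With σ = 54.1, ω_d = 202: ω_n = √(σ²+ω_d²) = 209 rad/s, ζ = σ/ω_n = 0.259.
Overshoot: exp(−π·0.259/√(1−0.259²)) = 0.431, i.e. 43.1%.

%OS ≈ 43.1%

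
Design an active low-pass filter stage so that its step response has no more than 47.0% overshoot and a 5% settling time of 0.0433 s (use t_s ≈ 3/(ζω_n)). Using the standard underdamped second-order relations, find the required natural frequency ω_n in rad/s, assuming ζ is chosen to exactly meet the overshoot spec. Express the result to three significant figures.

From %OS = 100·exp(−πζ/√(1−ζ²)), invert to get ζ = −ln(OS)/√(π² + ln²(OS)) with OS = 0.470.
−ln 0.470 = 0.7550, so ζ = 0.7550/√(π² + 0.5701) = 0.234.
From t_s ≈ 3/(ζω_n): ω_n = 3/(ζ·t_s) = 3/(0.234·0.0433) = 296 rad/s.

ω_n ≈ 296 rad/s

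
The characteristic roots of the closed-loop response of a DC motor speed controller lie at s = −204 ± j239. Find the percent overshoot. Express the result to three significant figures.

|pole| = ω_n = √(204² + 239²) = 314 rad/s; ζ = cos θ = σ/ω_n = 0.649.
%OS = 100·exp(−πζ/√(1−ζ²)) = 6.85%.

%OS ≈ 6.85%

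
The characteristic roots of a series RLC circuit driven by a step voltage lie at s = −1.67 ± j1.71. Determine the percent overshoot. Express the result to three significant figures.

|pole| = ω_n = √(1.67² + 1.71²) = 2.39 rad/s; ζ = cos θ = σ/ω_n = 0.699.
%OS = 100·exp(−πζ/√(1−ζ²)) = 4.65%.

%OS ≈ 4.65%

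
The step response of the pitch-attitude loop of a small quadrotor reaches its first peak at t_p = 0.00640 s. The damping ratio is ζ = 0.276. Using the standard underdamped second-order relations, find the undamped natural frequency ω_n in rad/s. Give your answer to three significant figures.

Peak time t_p = π/ω_d, so ω_d = π/t_p = π/0.00640 = 491 rad/s.
ω_n = ω_d/√(1−ζ²) = 491/√0.924 = 511 rad/s.

ω_n ≈ 511 rad/s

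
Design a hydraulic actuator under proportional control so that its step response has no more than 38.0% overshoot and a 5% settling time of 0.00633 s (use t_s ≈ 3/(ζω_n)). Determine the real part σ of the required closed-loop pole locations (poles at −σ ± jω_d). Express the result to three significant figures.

σ ≈ 474

The settling-time spec alone fixes σ = ζω_n = 3/t_s = 3/0.00633 = 474.
(Overshoot then fixes ζ = 0.294 and hence ω_d = σ·√(1−ζ²)/ζ = 1540 rad/s.)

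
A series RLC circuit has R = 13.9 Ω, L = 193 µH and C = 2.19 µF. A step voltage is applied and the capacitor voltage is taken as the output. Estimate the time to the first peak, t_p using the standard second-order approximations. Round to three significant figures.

For a series RLC circuit (capacitor voltage as output), ω_n = 1/√(LC) = 1/√(193 µH · 2.19 µF) = 48600 rad/s.
ζ = (R/2)·√(C/L) = (13.9/2)·√(2.19 µF/193 µH) = 0.740.
The damped frequency ω_d = ω_n√(1−ζ²) = 32700 rad/s. t_p = π/ω_d = 0.0000961 s.

t_p ≈ 0.0000961 s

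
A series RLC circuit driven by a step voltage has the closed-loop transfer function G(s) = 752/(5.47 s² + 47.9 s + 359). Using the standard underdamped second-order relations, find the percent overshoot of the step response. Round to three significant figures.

%OS ≈ 13.3%

Dividing through by 5.47: denominator becomes s² + 8.757 s + 65.63.
So ω_n = √65.63 = 8.10 rad/s and ζ = 8.757/(2·8.10) = 0.540.
Overshoot: exp(−π·0.540/√(1−0.540²)) = 0.133, i.e. 13.3%.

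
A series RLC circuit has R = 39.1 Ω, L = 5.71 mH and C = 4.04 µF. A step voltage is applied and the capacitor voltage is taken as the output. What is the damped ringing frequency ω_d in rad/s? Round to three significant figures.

For a series RLC circuit (capacitor voltage as output), ω_n = 1/√(LC) = 1/√(5.71 mH · 4.04 µF) = 6580 rad/s.
ζ = (R/2)·√(C/L) = (39.1/2)·√(4.04 µF/5.71 mH) = 0.520.
ω_d = ω_n√(1−ζ²) = 5620 rad/s.

ω_d ≈ 5620 rad/s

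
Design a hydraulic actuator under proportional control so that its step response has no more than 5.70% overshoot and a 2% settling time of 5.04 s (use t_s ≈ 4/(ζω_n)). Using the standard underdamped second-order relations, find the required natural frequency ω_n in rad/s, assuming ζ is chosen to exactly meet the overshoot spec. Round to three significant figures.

ω_n ≈ 1.18 rad/s

From %OS = 100·exp(−πζ/√(1−ζ²)), invert to get ζ = −ln(OS)/√(π² + ln²(OS)) with OS = 0.0570.
−ln 0.0570 = 2.865, so ζ = 2.865/√(π² + 8.207) = 0.674.
Then ω_n = 4/(ζ t_s) = 4/(0.674 × 5.04) = 1.18 rad/s.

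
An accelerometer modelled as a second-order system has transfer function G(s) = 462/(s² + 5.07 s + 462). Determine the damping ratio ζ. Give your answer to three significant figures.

ζ ≈ 0.118

Matching coefficients with s² + 2ζω_n s + ω_n² gives ω_n² = 462 ⇒ ω_n = 21.5 rad/s, and ζ = 5.07/(2ω_n) = 0.118.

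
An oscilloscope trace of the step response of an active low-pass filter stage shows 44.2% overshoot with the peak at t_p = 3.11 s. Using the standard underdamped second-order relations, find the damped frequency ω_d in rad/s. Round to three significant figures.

t_p = π/ω_d, so ω_d = π/3.11 = 1.01 rad/s.

ω_d ≈ 1.01 rad/s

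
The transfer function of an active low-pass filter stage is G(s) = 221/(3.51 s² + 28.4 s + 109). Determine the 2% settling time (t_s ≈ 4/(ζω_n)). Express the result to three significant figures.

t_s ≈ 0.989 s

Dividing through by 3.51: denominator becomes s² + 8.091 s + 31.05.
So ω_n = √31.05 = 5.57 rad/s and ζ = 8.091/(2·5.57) = 0.726.
t_s ≈ 4/(ζω_n) = 0.989 s.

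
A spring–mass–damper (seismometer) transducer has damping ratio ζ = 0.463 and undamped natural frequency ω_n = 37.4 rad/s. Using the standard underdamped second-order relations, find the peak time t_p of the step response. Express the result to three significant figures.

The damped frequency is ω_d = ω_n√(1−ζ²) = 37.4·√(1−0.214) = 33.1 rad/s.
Peak time t_p = π/ω_d = π/33.1 = 0.0948 s.

t_p ≈ 0.0948 s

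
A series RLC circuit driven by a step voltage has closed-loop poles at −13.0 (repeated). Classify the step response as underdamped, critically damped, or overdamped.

Since there is a repeated negative-real pole, the response is critically damped.

critically damped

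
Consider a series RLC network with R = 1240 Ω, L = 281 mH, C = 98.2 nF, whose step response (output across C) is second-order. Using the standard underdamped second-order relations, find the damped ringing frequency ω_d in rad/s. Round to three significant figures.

For a series RLC circuit (capacitor voltage as output), ω_n = 1/√(LC) = 1/√(281 mH · 98.2 nF) = 6020 rad/s.
ζ = (R/2)·√(C/L) = (1240/2)·√(98.2 nF/281 mH) = 0.367.
The damped frequency ω_d = ω_n√(1−ζ²) = 5600 rad/s.

ω_d ≈ 5600 rad/s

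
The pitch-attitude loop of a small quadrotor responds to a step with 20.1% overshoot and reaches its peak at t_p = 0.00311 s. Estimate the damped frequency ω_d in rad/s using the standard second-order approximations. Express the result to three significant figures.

t_p = π/ω_d, so ω_d = π/0.00311 = 1010 rad/s.

ω_d ≈ 1010 rad/s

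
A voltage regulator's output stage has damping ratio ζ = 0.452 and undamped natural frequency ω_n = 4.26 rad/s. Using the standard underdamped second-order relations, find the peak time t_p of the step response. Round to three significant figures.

The damped frequency is ω_d = ω_n√(1−ζ²) = 4.26·√(1−0.204) = 3.80 rad/s.
Peak time t_p = π/ω_d = π/3.80 = 0.827 s.

t_p ≈ 0.827 s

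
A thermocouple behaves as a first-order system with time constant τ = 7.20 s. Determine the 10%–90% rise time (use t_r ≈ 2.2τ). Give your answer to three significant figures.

t_r ≈ 2.2τ = 15.8 s.

t_r ≈ 15.8 s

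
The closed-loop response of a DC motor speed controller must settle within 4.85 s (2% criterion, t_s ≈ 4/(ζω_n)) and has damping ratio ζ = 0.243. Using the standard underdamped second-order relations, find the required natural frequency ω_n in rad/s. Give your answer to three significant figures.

ω_n ≈ 3.39 rad/s

Rearranging t_s ≈ 4/(ζω_n) gives ω_n = 4/(ζ·t_s) = 4/(0.243 × 4.85) = 3.39 rad/s.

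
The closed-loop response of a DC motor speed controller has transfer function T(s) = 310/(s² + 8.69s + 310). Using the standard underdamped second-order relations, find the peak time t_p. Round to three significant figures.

Comparing the denominator to s² + 2ζω_n s + ω_n²: ω_n = √310 = 17.6 rad/s, and 2ζω_n = 8.69 so ζ = 8.69/(2·17.6) = 0.247.
ω_d = 17.6·√(1 − 0.247²) = 17.1 rad/s. Then t_p = π/ω_d = 0.184 s.

t_p ≈ 0.184 s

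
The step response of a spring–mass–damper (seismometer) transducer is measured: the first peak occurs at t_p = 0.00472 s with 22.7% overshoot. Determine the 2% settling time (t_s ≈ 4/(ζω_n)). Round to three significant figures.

t_s ≈ 0.0127 s

The overshoot fixes ζ = −ln(OS)/√(π²+ln²(OS)) = 0.427.
t_p = π/ω_d ⇒ ω_d = 666 rad/s; then ω_n = ω_d/√(1−ζ²) = 736 rad/s.
t_s ≈ 4/(ζω_n) = 4/(0.427·736) = 0.0127 s.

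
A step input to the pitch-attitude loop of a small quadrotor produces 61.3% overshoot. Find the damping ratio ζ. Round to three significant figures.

From %OS = 100·exp(−πζ/√(1−ζ²)), invert to get ζ = −ln(OS)/√(π² + ln²(OS)) with OS = 0.613.
−ln 0.613 = 0.4894, so ζ = 0.4894/√(π² + 0.2395) = 0.154.

ζ ≈ 0.154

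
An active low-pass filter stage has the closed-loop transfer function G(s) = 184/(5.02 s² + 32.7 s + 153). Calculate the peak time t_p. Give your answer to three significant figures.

Dividing through by 5.02: denominator becomes s² + 6.514 s + 30.48.
So ω_n = √30.48 = 5.52 rad/s and ζ = 6.514/(2·5.52) = 0.590.
ω_d = ω_n√(1−ζ²) = 4.46 rad/s. t_p = π/ω_d = 0.705 s.

t_p ≈ 0.705 s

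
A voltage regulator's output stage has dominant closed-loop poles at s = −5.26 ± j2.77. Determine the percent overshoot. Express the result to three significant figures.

%OS ≈ 0.257%

|pole| = ω_n = √(5.26² + 2.77²) = 5.94 rad/s; ζ = cos θ = σ/ω_n = 0.885.
%OS = 100·exp(−πζ/√(1−ζ²)) = 0.257%.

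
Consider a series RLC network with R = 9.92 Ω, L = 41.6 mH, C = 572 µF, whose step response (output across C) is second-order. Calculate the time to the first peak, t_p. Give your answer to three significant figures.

For a series RLC circuit (capacitor voltage as output), ω_n = 1/√(LC) = 1/√(41.6 mH · 572 µF) = 205 rad/s.
ζ = (R/2)·√(C/L) = (9.92/2)·√(572 µF/41.6 mH) = 0.582.
ω_d = ω_n√(1−ζ²) = 167 rad/s. t_p = π/ω_d = 0.0188 s.

t_p ≈ 0.0188 s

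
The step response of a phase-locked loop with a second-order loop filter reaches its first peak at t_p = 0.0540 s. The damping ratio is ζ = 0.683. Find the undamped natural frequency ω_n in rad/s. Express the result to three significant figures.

ω_n ≈ 79.6 rad/s

Peak time t_p = π/ω_d, so ω_d = π/t_p = π/0.0540 = 58.2 rad/s.
ω_n = ω_d/√(1−ζ²) = 58.2/√0.534 = 79.6 rad/s.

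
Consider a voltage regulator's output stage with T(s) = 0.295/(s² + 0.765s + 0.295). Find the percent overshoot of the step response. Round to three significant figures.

Matching coefficients with s² + 2ζω_n s + ω_n² gives ω_n² = 0.295 ⇒ ω_n = 0.543 rad/s, and ζ = 0.765/(2ω_n) = 0.704.
%OS = 100 e^{−πζ/√(1−ζ²)} with ζ = 0.704 gives 4.43%.

%OS ≈ 4.43%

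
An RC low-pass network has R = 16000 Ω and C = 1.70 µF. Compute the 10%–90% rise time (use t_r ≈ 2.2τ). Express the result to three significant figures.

t_r ≈ 0.0598 s

τ = RC = 16000 × 1.70 µF = 0.0272 s.
t_r ≈ 2.2τ = 0.0598 s.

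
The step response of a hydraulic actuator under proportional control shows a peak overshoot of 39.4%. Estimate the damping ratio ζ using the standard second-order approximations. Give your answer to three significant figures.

ζ ≈ 0.284

Inverting the overshoot relation: ζ = |ln 0.394|/√(π² + ln²0.394) = 0.284.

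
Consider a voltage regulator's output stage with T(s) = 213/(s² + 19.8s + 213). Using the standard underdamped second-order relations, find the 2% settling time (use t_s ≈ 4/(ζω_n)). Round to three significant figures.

Matching coefficients with s² + 2ζω_n s + ω_n² gives ω_n² = 213 ⇒ ω_n = 14.6 rad/s, and ζ = 19.8/(2ω_n) = 0.678.
t_s ≈ 4/(ζω_n) = 4/(0.678·14.6) = 0.404 s.

t_s ≈ 0.404 s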